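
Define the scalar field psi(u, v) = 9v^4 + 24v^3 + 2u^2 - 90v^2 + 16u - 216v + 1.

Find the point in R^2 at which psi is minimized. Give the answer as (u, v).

psi(u,v) separates as P(u) + Q(v) + 1, so its minimum is min P + min Q + 1.
P'(u) = 4u + 16 vanishes at u ∈ {-4}; Q'(v) = 36(v - 2)(v + 1)(v + 3) vanishes at v ∈ {-3, -1, 2}.
Local minima of P (where P''>0): P(-4)=-32. Local minima of Q: Q(-3)=-81, Q(2)=-456.
So the global minimum of psi is P(-4) + Q(2) + 1 = -32 − 456 + 1 = -487, attained at (-4, 2).

(-4, 2)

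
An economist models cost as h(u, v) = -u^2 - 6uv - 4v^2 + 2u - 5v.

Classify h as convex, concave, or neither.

h is quadratic, so its Hessian is the constant matrix H = [[-2, -6], [-6, -8]].
det(H) = -20, tr(H) = -10.
det(H) < 0, so H is indefinite: neither convex nor concave.

neither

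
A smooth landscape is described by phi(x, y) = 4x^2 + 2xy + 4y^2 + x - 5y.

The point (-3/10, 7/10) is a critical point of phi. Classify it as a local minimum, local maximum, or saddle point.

local minimum

The Hessian of phi is constant: H = [[8, 2], [2, 8]].
det(H) = 8·8 − 2² = 60.
det(H) > 0 and tr(H) = 16 > 0, so H is positive definite and the point is a local minimum.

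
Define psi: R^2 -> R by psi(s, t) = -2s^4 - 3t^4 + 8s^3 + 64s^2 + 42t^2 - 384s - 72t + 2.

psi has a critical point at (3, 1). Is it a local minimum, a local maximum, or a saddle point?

local minimum

The mixed partial ∂²psi/∂s∂t is 0, so the Hessian at any point is diag(psi_ss, psi_tt) = diag(8(-3s^2 + 6s + 16), 12(-3t^2 + 7)).
At (3, 1): H = diag(56, 48).
Both eigenvalues are positive, so H is positive definite: a local minimum.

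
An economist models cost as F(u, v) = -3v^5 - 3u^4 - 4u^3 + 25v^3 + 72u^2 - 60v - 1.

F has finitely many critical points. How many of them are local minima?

F separates as a function of u plus a function of v, so ∇F=0 decouples.
∂F/∂u = -12u(u - 3)(u + 4) = 0 at u ∈ {-4, 0, 3}; ∂F/∂v = -15(v - 2)(v - 1)(v + 1)(v + 2) = 0 at v ∈ {-2, -1, 1, 2}.
The Hessian is diagonal: diag(F_uu, F_vv). Second derivatives: F_uu(-4)=-336, F_uu(0)=144, F_uu(3)=-252; F_vv(-2)=180, F_vv(-1)=-90, F_vv(1)=90, F_vv(2)=-180.
Local minima occur where both diagonal entries positive: (0, -2), (0, 1). Count: 2.

2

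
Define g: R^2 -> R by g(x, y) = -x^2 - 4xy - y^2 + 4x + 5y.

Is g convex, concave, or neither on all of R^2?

g is quadratic, so its Hessian is the constant matrix H = [[-2, -4], [-4, -2]].
det(H) = -12, tr(H) = -4.
det(H) < 0, so H is indefinite: neither convex nor concave.

neither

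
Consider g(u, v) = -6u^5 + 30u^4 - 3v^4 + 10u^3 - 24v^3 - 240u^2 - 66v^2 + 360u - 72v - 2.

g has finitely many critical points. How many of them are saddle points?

g separates as a function of u plus a function of v, so ∇g=0 decouples.
∂g/∂u = -30(u - 3)(u - 2)(u - 1)(u + 2) = 0 at u ∈ {-2, 1, 2, 3}; ∂g/∂v = -12(v + 1)(v + 2)(v + 3) = 0 at v ∈ {-3, -2, -1}.
The Hessian is diagonal: diag(g_uu, g_vv). Second derivatives: g_uu(-2)=1800, g_uu(1)=-180, g_uu(2)=120, g_uu(3)=-300; g_vv(-3)=-24, g_vv(-2)=12, g_vv(-1)=-24.
Saddle points occur where the two diagonal entries have opposite signs: (-2, -3), (-2, -1), (1, -2), (2, -3), (2, -1), (3, -2). Count: 6.

6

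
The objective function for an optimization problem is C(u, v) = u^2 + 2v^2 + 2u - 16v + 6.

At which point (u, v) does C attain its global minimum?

C(u,v) separates as P(u) + Q(v) + 6, so its minimum is min P + min Q + 6.
P'(u) = 2u + 2 vanishes at u ∈ {-1}; Q'(v) = 4v - 16 vanishes at v ∈ {4}.
Local minima of P (where P''>0): P(-1)=-1. Local minima of Q: Q(4)=-32.
So the global minimum of C is P(-1) + Q(4) + 6 = -1 − 32 + 6 = -27, attained at (-1, 4).

(-1, 4)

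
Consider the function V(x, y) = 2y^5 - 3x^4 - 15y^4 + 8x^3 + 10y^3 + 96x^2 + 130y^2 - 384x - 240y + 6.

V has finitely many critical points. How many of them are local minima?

V separates as a function of x plus a function of y, so ∇V=0 decouples.
∂V/∂x = -12(x - 4)(x - 2)(x + 4) = 0 at x ∈ {-4, 2, 4}; ∂V/∂y = 10(y - 4)(y - 3)(y - 1)(y + 2) = 0 at y ∈ {-2, 1, 3, 4}.
The Hessian is diagonal: diag(V_xx, V_yy). Second derivatives: V_xx(-4)=-576, V_xx(2)=144, V_xx(4)=-192; V_yy(-2)=-900, V_yy(1)=180, V_yy(3)=-100, V_yy(4)=180.
Local minima occur where both diagonal entries positive: (2, 1), (2, 4). Count: 2.

2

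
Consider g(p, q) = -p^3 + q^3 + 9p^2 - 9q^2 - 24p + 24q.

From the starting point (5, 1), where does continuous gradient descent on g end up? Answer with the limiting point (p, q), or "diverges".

g is separable, so gradient descent decouples: p follows -∂g/∂p, q follows -∂g/∂q.
∂g/∂p = -3(p - 4)(p - 2); at p=5 this is -9, so p increases.
∂g/∂q = 3(q - 4)(q - 2); at q=1 this is 9, so q decreases.
The p-coordinate has no critical point in that direction and runs off to infinity.

diverges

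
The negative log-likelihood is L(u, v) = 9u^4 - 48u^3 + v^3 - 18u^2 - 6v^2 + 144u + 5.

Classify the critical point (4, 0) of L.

saddle point

The mixed partial ∂²L/∂u∂v is 0, so the Hessian at any point is diag(L_uu, L_vv) = diag(36(3u^2 - 8u - 1), 6(v - 2)).
At (4, 0): H = diag(540, -12).
The eigenvalues have opposite signs, so H is indefinite: a saddle point.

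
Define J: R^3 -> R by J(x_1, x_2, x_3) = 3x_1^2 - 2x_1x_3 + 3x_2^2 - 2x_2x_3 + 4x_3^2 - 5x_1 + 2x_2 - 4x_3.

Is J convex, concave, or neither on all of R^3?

convex

J is quadratic, so its Hessian is the constant matrix H = [[6, 0, -2], [0, 6, -2], [-2, -2, 8]].
Leading principal minors: 6, 36, 240.
All positive ⇒ H ≻ 0 ⇒ convex.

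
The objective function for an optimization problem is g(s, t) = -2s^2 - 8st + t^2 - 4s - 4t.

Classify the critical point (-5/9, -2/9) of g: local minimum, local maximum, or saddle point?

saddle point

The Hessian of g is constant: H = [[-4, -8], [-8, 2]].
det(H) = (-4)·2 − (-8)² = -72.
Since det(H) < 0, H is indefinite and the critical point is a saddle point.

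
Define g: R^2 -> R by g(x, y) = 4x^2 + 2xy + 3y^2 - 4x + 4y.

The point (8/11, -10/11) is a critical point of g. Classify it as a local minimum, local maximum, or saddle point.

The Hessian of g is constant: H = [[8, 2], [2, 6]].
det(H) = 8·6 − 2² = 44.
det(H) > 0 and tr(H) = 14 > 0, so H is positive definite and the point is a local minimum.

local minimum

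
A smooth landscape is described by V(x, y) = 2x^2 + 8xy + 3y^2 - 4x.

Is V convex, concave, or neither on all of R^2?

V is quadratic, so its Hessian is the constant matrix H = [[4, 8], [8, 6]].
det(H) = -40, tr(H) = 10.
det(H) < 0, so H is indefinite: neither convex nor concave.

neither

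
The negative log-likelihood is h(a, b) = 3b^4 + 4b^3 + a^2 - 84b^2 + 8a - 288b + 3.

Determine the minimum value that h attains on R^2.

-1485

h(a,b) separates as P(a) + Q(b) + 3, so its minimum is min P + min Q + 3.
P'(a) = 2a + 8 vanishes at a ∈ {-4}; Q'(b) = 12(b - 4)(b + 2)(b + 3) vanishes at b ∈ {-3, -2, 4}.
Local minima of P (where P''>0): P(-4)=-16. Local minima of Q: Q(-3)=243, Q(4)=-1472.
So the global minimum of h is P(-4) + Q(4) + 3 = -16 − 1472 + 3 = -1485, attained at (-4, 4).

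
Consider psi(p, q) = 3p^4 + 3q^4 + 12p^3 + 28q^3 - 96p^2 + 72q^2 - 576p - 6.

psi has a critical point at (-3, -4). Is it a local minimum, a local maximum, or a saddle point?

saddle point

The mixed partial ∂²psi/∂p∂q is 0, so the Hessian at any point is diag(psi_pp, psi_qq) = diag(12(3p^2 + 6p - 16), 12(3q^2 + 14q + 12)).
At (-3, -4): H = diag(-84, 48).
The eigenvalues have opposite signs, so H is indefinite: a saddle point.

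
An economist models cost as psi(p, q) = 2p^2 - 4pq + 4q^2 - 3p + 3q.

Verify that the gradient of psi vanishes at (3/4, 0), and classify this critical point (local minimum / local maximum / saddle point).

∇psi = (4p - 4q - 3, -4p + 8q + 3); substituting (3/4, 0) gives ∇psi = (0, 0), so (3/4, 0) is indeed a critical point.
The Hessian of psi is constant: H = [[4, -4], [-4, 8]].
det(H) = 4·8 − (-4)² = 16.
det(H) > 0 and tr(H) = 12 > 0, so H is positive definite and the point is a local minimum.

local minimum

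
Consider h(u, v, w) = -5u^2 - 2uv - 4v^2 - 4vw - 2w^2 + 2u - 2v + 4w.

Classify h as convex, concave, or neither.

concave

h is quadratic, so its Hessian is the constant matrix H = [[-10, -2, 0], [-2, -8, -4], [0, -4, -4]].
Leading principal minors: -10, 76, -144.
Signs alternate −, +, − ⇒ H ≺ 0 ⇒ concave.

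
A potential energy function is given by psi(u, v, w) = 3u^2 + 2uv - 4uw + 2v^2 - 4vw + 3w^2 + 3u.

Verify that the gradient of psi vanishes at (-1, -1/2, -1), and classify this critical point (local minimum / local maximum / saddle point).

local minimum

∇psi = (6u + 2v - 4w + 3, 2u + 4v - 4w, -4u - 4v + 6w); substituting (-1, -1/2, -1) gives ∇psi = (0, 0, 0), so (-1, -1/2, -1) is indeed a critical point.
The Hessian is constant: H = [[6, 2, -4], [2, 4, -4], [-4, -4, 6]].
Leading principal minors: Δ₁ = 6, Δ₂ = 20, Δ₃ = 24.
All leading minors are positive, so H is positive definite: a local minimum.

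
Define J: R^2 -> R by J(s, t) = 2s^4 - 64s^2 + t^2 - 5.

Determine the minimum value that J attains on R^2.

-517

J(s,t) separates as P(s) + Q(t) − 5, so its minimum is min P + min Q − 5.
P'(s) = 8s(s - 4)(s + 4) vanishes at s ∈ {-4, 0, 4}; Q'(t) = 2t vanishes at t ∈ {0}.
Local minima of P (where P''>0): P(-4)=-512, P(4)=-512. Local minima of Q: Q(0)=0.
So the global minimum of J is P(-4) + Q(0) − 5 = -512 + 0 − 5 = -517, attained at (-4, 0).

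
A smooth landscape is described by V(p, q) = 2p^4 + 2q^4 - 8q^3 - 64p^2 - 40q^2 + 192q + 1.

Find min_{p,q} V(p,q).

-1069

V(p,q) separates as A(p) + B(q) + 1, so its minimum is min A + min B + 1.
A'(p) = 8p(p - 4)(p + 4) vanishes at p ∈ {-4, 0, 4}; B'(q) = 8(q - 4)(q - 2)(q + 3) vanishes at q ∈ {-3, 2, 4}.
Local minima of A (where A''>0): A(-4)=-512, A(4)=-512. Local minima of B: B(-3)=-558, B(4)=128.
So the global minimum of V is A(-4) + B(-3) + 1 = -512 − 558 + 1 = -1069, attained at (-4, -3).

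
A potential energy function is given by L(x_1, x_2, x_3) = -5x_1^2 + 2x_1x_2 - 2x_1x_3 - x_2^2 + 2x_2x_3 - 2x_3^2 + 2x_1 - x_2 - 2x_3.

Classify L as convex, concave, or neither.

L is quadratic, so its Hessian is the constant matrix H = [[-10, 2, -2], [2, -2, 2], [-2, 2, -4]].
Leading principal minors: -10, 16, -32.
Signs alternate −, +, − ⇒ H ≺ 0 ⇒ concave.

concave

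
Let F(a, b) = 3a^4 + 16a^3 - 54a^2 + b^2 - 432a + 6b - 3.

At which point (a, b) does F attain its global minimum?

(3, -3)

F(a,b) separates as P(a) + Q(b) − 3, so its minimum is min P + min Q − 3.
P'(a) = 12(a - 3)(a + 3)(a + 4) vanishes at a ∈ {-4, -3, 3}; Q'(b) = 2b + 6 vanishes at b ∈ {-3}.
Local minima of P (where P''>0): P(-4)=608, P(3)=-1107. Local minima of Q: Q(-3)=-9.
So the global minimum of F is P(3) + Q(-3) − 3 = -1107 − 9 − 3 = -1119, attained at (3, -3).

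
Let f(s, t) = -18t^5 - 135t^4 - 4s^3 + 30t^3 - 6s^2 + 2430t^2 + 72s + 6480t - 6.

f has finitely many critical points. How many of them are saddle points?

f separates as a function of s plus a function of t, so ∇f=0 decouples.
∂f/∂s = -12(s - 2)(s + 3) = 0 at s ∈ {-3, 2}; ∂f/∂t = -90(t - 3)(t + 2)(t + 3)(t + 4) = 0 at t ∈ {-4, -3, -2, 3}.
The Hessian is diagonal: diag(f_ss, f_tt). Second derivatives: f_ss(-3)=60, f_ss(2)=-60; f_tt(-4)=1260, f_tt(-3)=-540, f_tt(-2)=900, f_tt(3)=-18900.
Saddle points occur where the two diagonal entries have opposite signs: (-3, -3), (-3, 3), (2, -4), (2, -2). Count: 4.

4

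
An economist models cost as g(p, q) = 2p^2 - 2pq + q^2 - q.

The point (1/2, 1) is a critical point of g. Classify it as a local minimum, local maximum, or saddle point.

local minimum

The Hessian of g is constant: H = [[4, -2], [-2, 2]].
det(H) = 4·2 − (-2)² = 4.
det(H) > 0 and tr(H) = 6 > 0, so H is positive definite and the point is a local minimum.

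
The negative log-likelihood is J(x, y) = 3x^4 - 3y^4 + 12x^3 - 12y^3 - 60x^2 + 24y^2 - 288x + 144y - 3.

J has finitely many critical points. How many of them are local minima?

J separates as a function of x plus a function of y, so ∇J=0 decouples.
∂J/∂x = 12(x - 3)(x + 2)(x + 4) = 0 at x ∈ {-4, -2, 3}; ∂J/∂y = -12(y - 2)(y + 2)(y + 3) = 0 at y ∈ {-3, -2, 2}.
The Hessian is diagonal: diag(J_xx, J_yy). Second derivatives: J_xx(-4)=168, J_xx(-2)=-120, J_xx(3)=420; J_yy(-3)=-60, J_yy(-2)=48, J_yy(2)=-240.
Local minima occur where both diagonal entries positive: (-4, -2), (3, -2). Count: 2.

2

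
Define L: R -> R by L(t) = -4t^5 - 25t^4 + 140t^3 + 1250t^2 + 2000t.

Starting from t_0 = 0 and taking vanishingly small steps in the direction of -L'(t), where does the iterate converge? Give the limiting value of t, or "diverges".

-1

L'(t) = -20(t - 5)(t + 1)(t + 4)(t + 5), so L'(0) = 2000.
Gradient descent moves in the -L' direction, i.e. t is decreasing.
The nearest critical point in that direction is t = -1, where L'' = 1440 > 0 (a local minimum). The iterate converges there.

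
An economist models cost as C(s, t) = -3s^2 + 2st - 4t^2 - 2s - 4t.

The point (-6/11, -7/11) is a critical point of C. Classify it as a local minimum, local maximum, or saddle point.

The Hessian of C is constant: H = [[-6, 2], [2, -8]].
det(H) = (-6)·(-8) − 2² = 44.
det(H) > 0 and tr(H) = -14 < 0, so H is negative definite and the point is a local maximum.

local maximum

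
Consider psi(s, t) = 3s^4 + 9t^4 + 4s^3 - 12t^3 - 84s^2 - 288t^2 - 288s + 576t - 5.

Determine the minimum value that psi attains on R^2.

psi(s,t) separates as P(s) + Q(t) − 5, so its minimum is min P + min Q − 5.
P'(s) = 12(s - 4)(s + 2)(s + 3) vanishes at s ∈ {-3, -2, 4}; Q'(t) = 36(t - 4)(t - 1)(t + 4) vanishes at t ∈ {-4, 1, 4}.
Local minima of P (where P''>0): P(-3)=243, P(4)=-1472. Local minima of Q: Q(-4)=-3840, Q(4)=-768.
So the global minimum of psi is P(4) + Q(-4) − 5 = -1472 − 3840 − 5 = -5317, attained at (4, -4).

-5317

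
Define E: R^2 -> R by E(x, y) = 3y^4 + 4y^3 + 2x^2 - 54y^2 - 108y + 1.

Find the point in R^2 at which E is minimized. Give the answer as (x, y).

(0, 3)

E(x,y) separates as P(x) + Q(y) + 1, so its minimum is min P + min Q + 1.
P'(x) = 4x vanishes at x ∈ {0}; Q'(y) = 12(y - 3)(y + 1)(y + 3) vanishes at y ∈ {-3, -1, 3}.
Local minima of P (where P''>0): P(0)=0. Local minima of Q: Q(-3)=-27, Q(3)=-459.
So the global minimum of E is P(0) + Q(3) + 1 = 0 − 459 + 1 = -458, attained at (0, 3).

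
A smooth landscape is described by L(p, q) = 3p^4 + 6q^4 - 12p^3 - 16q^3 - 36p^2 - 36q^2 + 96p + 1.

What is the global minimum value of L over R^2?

L(p,q) separates as A(p) + B(q) + 1, so its minimum is min A + min B + 1.
A'(p) = 12(p - 4)(p - 1)(p + 2) vanishes at p ∈ {-2, 1, 4}; B'(q) = 24q(q - 3)(q + 1) vanishes at q ∈ {-1, 0, 3}.
Local minima of A (where A''>0): A(-2)=-192, A(4)=-192. Local minima of B: B(-1)=-14, B(3)=-270.
So the global minimum of L is A(-2) + B(3) + 1 = -192 − 270 + 1 = -461, attained at (-2, 3).

-461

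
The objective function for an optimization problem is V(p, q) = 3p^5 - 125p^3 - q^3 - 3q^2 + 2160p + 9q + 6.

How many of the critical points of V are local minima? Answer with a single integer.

2

V separates as a function of p plus a function of q, so ∇V=0 decouples.
∂V/∂p = 15(p - 4)(p - 3)(p + 3)(p + 4) = 0 at p ∈ {-4, -3, 3, 4}; ∂V/∂q = -3(q - 1)(q + 3) = 0 at q ∈ {-3, 1}.
The Hessian is diagonal: diag(V_pp, V_qq). Second derivatives: V_pp(-4)=-840, V_pp(-3)=630, V_pp(3)=-630, V_pp(4)=840; V_qq(-3)=12, V_qq(1)=-12.
Local minima occur where both diagonal entries positive: (-3, -3), (4, -3). Count: 2.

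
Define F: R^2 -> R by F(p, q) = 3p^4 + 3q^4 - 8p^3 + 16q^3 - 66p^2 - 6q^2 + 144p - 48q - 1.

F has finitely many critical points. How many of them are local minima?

4

F separates as a function of p plus a function of q, so ∇F=0 decouples.
∂F/∂p = 12(p - 4)(p - 1)(p + 3) = 0 at p ∈ {-3, 1, 4}; ∂F/∂q = 12(q - 1)(q + 1)(q + 4) = 0 at q ∈ {-4, -1, 1}.
The Hessian is diagonal: diag(F_pp, F_qq). Second derivatives: F_pp(-3)=336, F_pp(1)=-144, F_pp(4)=252; F_qq(-4)=180, F_qq(-1)=-72, F_qq(1)=120.
Local minima occur where both diagonal entries positive: (-3, -4), (-3, 1), (4, -4), (4, 1). Count: 4.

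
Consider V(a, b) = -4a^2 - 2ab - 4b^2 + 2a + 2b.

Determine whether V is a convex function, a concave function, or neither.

concave

V is quadratic, so its Hessian is the constant matrix H = [[-8, -2], [-2, -8]].
det(H) = 60, tr(H) = -16.
det(H) > 0 and tr(H) < 0, so H is negative definite everywhere: concave.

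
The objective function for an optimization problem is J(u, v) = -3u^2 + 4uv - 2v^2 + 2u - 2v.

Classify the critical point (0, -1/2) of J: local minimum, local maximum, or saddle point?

local maximum

The Hessian of J is constant: H = [[-6, 4], [4, -4]].
det(H) = (-6)·(-4) − 4² = 8.
det(H) > 0 and tr(H) = -10 < 0, so H is negative definite and the point is a local maximum.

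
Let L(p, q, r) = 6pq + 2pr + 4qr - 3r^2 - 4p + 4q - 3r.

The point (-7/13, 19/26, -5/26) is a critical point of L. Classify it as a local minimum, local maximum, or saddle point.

saddle point

The Hessian is constant: H = [[0, 6, 2], [6, 0, 4], [2, 4, -6]].
Leading principal minors: Δ₁ = 0, Δ₂ = -36, Δ₃ = 312.
The minors fit neither the all-positive nor the alternating-sign pattern, so H is indefinite: a saddle point.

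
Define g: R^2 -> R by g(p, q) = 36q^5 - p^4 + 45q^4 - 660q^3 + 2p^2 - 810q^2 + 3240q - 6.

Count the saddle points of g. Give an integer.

6

g separates as a function of p plus a function of q, so ∇g=0 decouples.
∂g/∂p = -4p(p - 1)(p + 1) = 0 at p ∈ {-1, 0, 1}; ∂g/∂q = 180(q - 3)(q - 1)(q + 2)(q + 3) = 0 at q ∈ {-3, -2, 1, 3}.
The Hessian is diagonal: diag(g_pp, g_qq). Second derivatives: g_pp(-1)=-8, g_pp(0)=4, g_pp(1)=-8; g_qq(-3)=-4320, g_qq(-2)=2700, g_qq(1)=-4320, g_qq(3)=10800.
Saddle points occur where the two diagonal entries have opposite signs: (-1, -2), (-1, 3), (0, -3), (0, 1), (1, -2), (1, 3). Count: 6.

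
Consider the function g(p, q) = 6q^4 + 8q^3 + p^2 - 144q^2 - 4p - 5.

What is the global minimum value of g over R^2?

-1289

g(p,q) separates as A(p) + B(q) − 5, so its minimum is min A + min B − 5.
A'(p) = 2p - 4 vanishes at p ∈ {2}; B'(q) = 24q(q - 3)(q + 4) vanishes at q ∈ {-4, 0, 3}.
Local minima of A (where A''>0): A(2)=-4. Local minima of B: B(-4)=-1280, B(3)=-594.
So the global minimum of g is A(2) + B(-4) − 5 = -4 − 1280 − 5 = -1289, attained at (2, -4).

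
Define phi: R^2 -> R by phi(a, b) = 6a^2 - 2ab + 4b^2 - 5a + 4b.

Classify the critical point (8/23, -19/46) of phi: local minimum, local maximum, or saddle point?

The Hessian of phi is constant: H = [[12, -2], [-2, 8]].
det(H) = 12·8 − (-2)² = 92.
det(H) > 0 and tr(H) = 20 > 0, so H is positive definite and the point is a local minimum.

local minimum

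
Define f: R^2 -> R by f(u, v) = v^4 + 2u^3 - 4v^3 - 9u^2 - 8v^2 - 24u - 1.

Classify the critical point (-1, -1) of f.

The mixed partial ∂²f/∂u∂v is 0, so the Hessian at any point is diag(f_uu, f_vv) = diag(6(2u - 3), 4(3v^2 - 6v - 4)).
At (-1, -1): H = diag(-30, 20).
The eigenvalues have opposite signs, so H is indefinite: a saddle point.

saddle point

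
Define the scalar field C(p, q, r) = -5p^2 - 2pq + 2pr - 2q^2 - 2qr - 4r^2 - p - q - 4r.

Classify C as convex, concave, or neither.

C is quadratic, so its Hessian is the constant matrix H = [[-10, -2, 2], [-2, -4, -2], [2, -2, -8]].
Leading principal minors: -10, 36, -216.
Signs alternate −, +, − ⇒ H ≺ 0 ⇒ concave.

concave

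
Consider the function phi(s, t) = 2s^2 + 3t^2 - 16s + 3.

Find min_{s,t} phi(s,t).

-29

phi(s,t) separates as P(s) + Q(t) + 3, so its minimum is min P + min Q + 3.
P'(s) = 4s - 16 vanishes at s ∈ {4}; Q'(t) = 6t vanishes at t ∈ {0}.
Local minima of P (where P''>0): P(4)=-32. Local minima of Q: Q(0)=0.
So the global minimum of phi is P(4) + Q(0) + 3 = -32 + 0 + 3 = -29, attained at (4, 0).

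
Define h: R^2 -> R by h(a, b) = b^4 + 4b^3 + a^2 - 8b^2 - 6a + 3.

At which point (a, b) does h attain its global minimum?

h(a,b) separates as P(a) + Q(b) + 3, so its minimum is min P + min Q + 3.
P'(a) = 2a - 6 vanishes at a ∈ {3}; Q'(b) = 4b(b - 1)(b + 4) vanishes at b ∈ {-4, 0, 1}.
Local minima of P (where P''>0): P(3)=-9. Local minima of Q: Q(-4)=-128, Q(1)=-3.
So the global minimum of h is P(3) + Q(-4) + 3 = -9 − 128 + 3 = -134, attained at (3, -4).

(3, -4)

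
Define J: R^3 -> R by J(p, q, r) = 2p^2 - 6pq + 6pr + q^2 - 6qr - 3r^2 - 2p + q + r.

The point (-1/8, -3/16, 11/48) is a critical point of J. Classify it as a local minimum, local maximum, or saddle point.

saddle point

The Hessian is constant: H = [[4, -6, 6], [-6, 2, -6], [6, -6, -6]].
Leading principal minors: Δ₁ = 4, Δ₂ = -28, Δ₃ = 384.
The minors fit neither the all-positive nor the alternating-sign pattern, so H is indefinite: a saddle point.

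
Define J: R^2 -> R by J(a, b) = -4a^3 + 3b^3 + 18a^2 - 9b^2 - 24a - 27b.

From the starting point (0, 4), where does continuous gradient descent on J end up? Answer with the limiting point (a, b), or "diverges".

(1, 3)

J is separable, so gradient descent decouples: a follows -∂J/∂a, b follows -∂J/∂b.
∂J/∂a = -12(a - 2)(a - 1); at a=0 this is -24, so a increases.
∂J/∂b = 9(b - 3)(b + 1); at b=4 this is 45, so b decreases.
a converges to its nearest critical value 1 (a local min of the a-part); b converges to 3. The iterate converges to (1, 3).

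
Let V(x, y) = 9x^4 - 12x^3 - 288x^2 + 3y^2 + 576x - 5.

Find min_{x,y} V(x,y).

V(x,y) separates as P(x) + Q(y) − 5, so its minimum is min P + min Q − 5.
P'(x) = 36(x - 4)(x - 1)(x + 4) vanishes at x ∈ {-4, 1, 4}; Q'(y) = 6y vanishes at y ∈ {0}.
Local minima of P (where P''>0): P(-4)=-3840, P(4)=-768. Local minima of Q: Q(0)=0.
So the global minimum of V is P(-4) + Q(0) − 5 = -3840 + 0 − 5 = -3845, attained at (-4, 0).

-3845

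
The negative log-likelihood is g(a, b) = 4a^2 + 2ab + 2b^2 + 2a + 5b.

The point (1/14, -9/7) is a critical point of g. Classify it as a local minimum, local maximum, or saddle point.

local minimum

The Hessian of g is constant: H = [[8, 2], [2, 4]].
det(H) = 8·4 − 2² = 28.
det(H) > 0 and tr(H) = 12 > 0, so H is positive definite and the point is a local minimum.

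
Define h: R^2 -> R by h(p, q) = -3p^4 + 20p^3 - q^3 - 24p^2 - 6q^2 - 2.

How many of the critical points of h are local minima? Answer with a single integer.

1

h separates as a function of p plus a function of q, so ∇h=0 decouples.
∂h/∂p = -12p(p - 4)(p - 1) = 0 at p ∈ {0, 1, 4}; ∂h/∂q = -3q(q + 4) = 0 at q ∈ {-4, 0}.
The Hessian is diagonal: diag(h_pp, h_qq). Second derivatives: h_pp(0)=-48, h_pp(1)=36, h_pp(4)=-144; h_qq(-4)=12, h_qq(0)=-12.
Local minima occur where both diagonal entries positive: (1, -4). Count: 1.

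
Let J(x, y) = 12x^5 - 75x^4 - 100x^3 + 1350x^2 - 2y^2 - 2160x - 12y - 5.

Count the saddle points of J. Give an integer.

2

J separates as a function of x plus a function of y, so ∇J=0 decouples.
∂J/∂x = 60(x - 4)(x - 3)(x - 1)(x + 3) = 0 at x ∈ {-3, 1, 3, 4}; ∂J/∂y = -4(y + 3) = 0 at y ∈ {-3}.
The Hessian is diagonal: diag(J_xx, J_yy). Second derivatives: J_xx(-3)=-10080, J_xx(1)=1440, J_xx(3)=-720, J_xx(4)=1260; J_yy(-3)=-4.
Saddle points occur where the two diagonal entries have opposite signs: (1, -3), (4, -3). Count: 2.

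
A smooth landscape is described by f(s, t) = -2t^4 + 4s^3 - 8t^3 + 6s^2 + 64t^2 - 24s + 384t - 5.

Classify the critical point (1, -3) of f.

local minimum

The mixed partial ∂²f/∂s∂t is 0, so the Hessian at any point is diag(f_ss, f_tt) = diag(12(2s + 1), 8(-3t^2 - 6t + 16)).
At (1, -3): H = diag(36, 56).
Both eigenvalues are positive, so H is positive definite: a local minimum.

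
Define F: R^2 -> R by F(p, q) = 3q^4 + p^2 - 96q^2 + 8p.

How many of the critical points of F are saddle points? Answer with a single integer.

F separates as a function of p plus a function of q, so ∇F=0 decouples.
∂F/∂p = 2(p + 4) = 0 at p ∈ {-4}; ∂F/∂q = 12q(q - 4)(q + 4) = 0 at q ∈ {-4, 0, 4}.
The Hessian is diagonal: diag(F_pp, F_qq). Second derivatives: F_pp(-4)=2; F_qq(-4)=384, F_qq(0)=-192, F_qq(4)=384.
Saddle points occur where the two diagonal entries have opposite signs: (-4, 0). Count: 1.

1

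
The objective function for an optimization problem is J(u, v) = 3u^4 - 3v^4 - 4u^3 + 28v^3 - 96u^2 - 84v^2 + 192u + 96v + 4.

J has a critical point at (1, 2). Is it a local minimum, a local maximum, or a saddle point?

saddle point

The mixed partial ∂²J/∂u∂v is 0, so the Hessian at any point is diag(J_uu, J_vv) = diag(12(3u^2 - 2u - 16), 12(-3v^2 + 14v - 14)).
At (1, 2): H = diag(-180, 24).
The eigenvalues have opposite signs, so H is indefinite: a saddle point.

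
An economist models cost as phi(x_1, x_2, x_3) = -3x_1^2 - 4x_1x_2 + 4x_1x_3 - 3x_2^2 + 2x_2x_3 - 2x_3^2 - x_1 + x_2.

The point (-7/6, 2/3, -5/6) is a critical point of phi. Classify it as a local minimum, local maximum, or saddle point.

The Hessian is constant: H = [[-6, -4, 4], [-4, -6, 2], [4, 2, -4]].
Leading principal minors: Δ₁ = -6, Δ₂ = 20, Δ₃ = -24.
The minors alternate sign starting negative (−, +, −), so H is negative definite: a local maximum.

local maximum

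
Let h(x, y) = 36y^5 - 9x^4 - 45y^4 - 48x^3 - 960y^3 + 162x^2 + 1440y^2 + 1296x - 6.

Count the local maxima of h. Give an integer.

h separates as a function of x plus a function of y, so ∇h=0 decouples.
∂h/∂x = -36(x - 3)(x + 3)(x + 4) = 0 at x ∈ {-4, -3, 3}; ∂h/∂y = 180y(y - 4)(y - 1)(y + 4) = 0 at y ∈ {-4, 0, 1, 4}.
The Hessian is diagonal: diag(h_xx, h_yy). Second derivatives: h_xx(-4)=-252, h_xx(-3)=216, h_xx(3)=-1512; h_yy(-4)=-28800, h_yy(0)=2880, h_yy(1)=-2700, h_yy(4)=17280.
Local maxima occur where both diagonal entries negative: (-4, -4), (-4, 1), (3, -4), (3, 1). Count: 4.

4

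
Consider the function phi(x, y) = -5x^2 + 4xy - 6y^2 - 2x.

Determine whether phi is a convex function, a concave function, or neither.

concave

phi is quadratic, so its Hessian is the constant matrix H = [[-10, 4], [4, -12]].
det(H) = 104, tr(H) = -22.
det(H) > 0 and tr(H) < 0, so H is negative definite everywhere: concave.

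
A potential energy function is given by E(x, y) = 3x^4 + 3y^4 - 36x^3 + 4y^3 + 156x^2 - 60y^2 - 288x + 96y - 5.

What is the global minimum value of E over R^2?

-1029

E(x,y) separates as P(x) + Q(y) − 5, so its minimum is min P + min Q − 5.
P'(x) = 12(x - 4)(x - 3)(x - 2) vanishes at x ∈ {2, 3, 4}; Q'(y) = 12(y - 2)(y - 1)(y + 4) vanishes at y ∈ {-4, 1, 2}.
Local minima of P (where P''>0): P(2)=-192, P(4)=-192. Local minima of Q: Q(-4)=-832, Q(2)=32.
So the global minimum of E is P(2) + Q(-4) − 5 = -192 − 832 − 5 = -1029, attained at (2, -4).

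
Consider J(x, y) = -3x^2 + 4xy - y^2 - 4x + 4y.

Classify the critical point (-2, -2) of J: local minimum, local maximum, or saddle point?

The Hessian of J is constant: H = [[-6, 4], [4, -2]].
det(H) = (-6)·(-2) − 4² = -4.
Since det(H) < 0, H is indefinite and the critical point is a saddle point.

saddle point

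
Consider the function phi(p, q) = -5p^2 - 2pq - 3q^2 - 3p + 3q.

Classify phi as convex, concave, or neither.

phi is quadratic, so its Hessian is the constant matrix H = [[-10, -2], [-2, -6]].
det(H) = 56, tr(H) = -16.
det(H) > 0 and tr(H) < 0, so H is negative definite everywhere: concave.

concave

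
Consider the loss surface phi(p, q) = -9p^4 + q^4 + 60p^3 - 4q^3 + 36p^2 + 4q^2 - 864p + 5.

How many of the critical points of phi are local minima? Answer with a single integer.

2

phi separates as a function of p plus a function of q, so ∇phi=0 decouples.
∂phi/∂p = -36(p - 4)(p - 3)(p + 2) = 0 at p ∈ {-2, 3, 4}; ∂phi/∂q = 4q(q - 2)(q - 1) = 0 at q ∈ {0, 1, 2}.
The Hessian is diagonal: diag(phi_pp, phi_qq). Second derivatives: phi_pp(-2)=-1080, phi_pp(3)=180, phi_pp(4)=-216; phi_qq(0)=8, phi_qq(1)=-4, phi_qq(2)=8.
Local minima occur where both diagonal entries positive: (3, 0), (3, 2). Count: 2.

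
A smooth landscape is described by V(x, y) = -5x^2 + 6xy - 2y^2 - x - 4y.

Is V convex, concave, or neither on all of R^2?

concave

V is quadratic, so its Hessian is the constant matrix H = [[-10, 6], [6, -4]].
det(H) = 4, tr(H) = -14.
det(H) > 0 and tr(H) < 0, so H is negative definite everywhere: concave.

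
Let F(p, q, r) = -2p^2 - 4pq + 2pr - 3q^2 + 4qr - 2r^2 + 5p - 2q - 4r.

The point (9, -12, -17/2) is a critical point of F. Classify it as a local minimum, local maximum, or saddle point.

The Hessian is constant: H = [[-4, -4, 2], [-4, -6, 4], [2, 4, -4]].
Leading principal minors: Δ₁ = -4, Δ₂ = 8, Δ₃ = -8.
The minors alternate sign starting negative (−, +, −), so H is negative definite: a local maximum.

local maximum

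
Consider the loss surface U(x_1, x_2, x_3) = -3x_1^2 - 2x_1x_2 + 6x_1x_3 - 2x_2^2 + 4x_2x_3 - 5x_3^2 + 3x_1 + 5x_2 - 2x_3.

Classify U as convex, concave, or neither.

U is quadratic, so its Hessian is the constant matrix H = [[-6, -2, 6], [-2, -4, 4], [6, 4, -10]].
Leading principal minors: -6, 20, -56.
Signs alternate −, +, − ⇒ H ≺ 0 ⇒ concave.

concave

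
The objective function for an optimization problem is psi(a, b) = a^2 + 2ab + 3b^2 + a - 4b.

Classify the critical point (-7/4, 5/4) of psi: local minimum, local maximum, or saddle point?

The Hessian of psi is constant: H = [[2, 2], [2, 6]].
det(H) = 2·6 − 2² = 8.
det(H) > 0 and tr(H) = 8 > 0, so H is positive definite and the point is a local minimum.

local minimum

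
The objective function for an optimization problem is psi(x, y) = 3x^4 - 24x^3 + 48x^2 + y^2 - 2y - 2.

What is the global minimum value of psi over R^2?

psi(x,y) separates as P(x) + Q(y) − 2, so its minimum is min P + min Q − 2.
P'(x) = 12x(x - 4)(x - 2) vanishes at x ∈ {0, 2, 4}; Q'(y) = 2y - 2 vanishes at y ∈ {1}.
Local minima of P (where P''>0): P(0)=0, P(4)=0. Local minima of Q: Q(1)=-1.
So the global minimum of psi is P(0) + Q(1) − 2 = 0 − 1 − 2 = -3, attained at (0, 1).

-3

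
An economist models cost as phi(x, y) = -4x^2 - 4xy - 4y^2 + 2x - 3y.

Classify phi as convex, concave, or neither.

concave

phi is quadratic, so its Hessian is the constant matrix H = [[-8, -4], [-4, -8]].
det(H) = 48, tr(H) = -16.
det(H) > 0 and tr(H) < 0, so H is negative definite everywhere: concave.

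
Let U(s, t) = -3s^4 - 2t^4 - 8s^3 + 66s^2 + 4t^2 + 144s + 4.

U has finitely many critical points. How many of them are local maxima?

4

U separates as a function of s plus a function of t, so ∇U=0 decouples.
∂U/∂s = -12(s - 3)(s + 1)(s + 4) = 0 at s ∈ {-4, -1, 3}; ∂U/∂t = -8t(t - 1)(t + 1) = 0 at t ∈ {-1, 0, 1}.
The Hessian is diagonal: diag(U_ss, U_tt). Second derivatives: U_ss(-4)=-252, U_ss(-1)=144, U_ss(3)=-336; U_tt(-1)=-16, U_tt(0)=8, U_tt(1)=-16.
Local maxima occur where both diagonal entries negative: (-4, -1), (-4, 1), (3, -1), (3, 1). Count: 4.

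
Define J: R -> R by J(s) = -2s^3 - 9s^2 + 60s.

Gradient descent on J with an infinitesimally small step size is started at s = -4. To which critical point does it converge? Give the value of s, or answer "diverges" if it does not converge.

J'(s) = -6(s - 2)(s + 5), so J'(-4) = 36.
Gradient descent moves in the -J' direction, i.e. s is decreasing.
The nearest critical point in that direction is s = -5, where J'' = 42 > 0 (a local minimum). The iterate converges there.

-5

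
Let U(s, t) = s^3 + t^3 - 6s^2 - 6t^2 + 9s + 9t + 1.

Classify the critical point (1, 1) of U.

local maximum

The mixed partial ∂²U/∂s∂t is 0, so the Hessian at any point is diag(U_ss, U_tt) = diag(6(s - 2), 6(t - 2)).
At (1, 1): H = diag(-6, -6).
Both eigenvalues are negative, so H is negative definite: a local maximum.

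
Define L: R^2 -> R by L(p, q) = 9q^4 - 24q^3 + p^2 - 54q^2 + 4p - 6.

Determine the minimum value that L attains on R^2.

L(p,q) separates as A(p) + B(q) − 6, so its minimum is min A + min B − 6.
A'(p) = 2p + 4 vanishes at p ∈ {-2}; B'(q) = 36q(q - 3)(q + 1) vanishes at q ∈ {-1, 0, 3}.
Local minima of A (where A''>0): A(-2)=-4. Local minima of B: B(-1)=-21, B(3)=-405.
So the global minimum of L is A(-2) + B(3) − 6 = -4 − 405 − 6 = -415, attained at (-2, 3).

-415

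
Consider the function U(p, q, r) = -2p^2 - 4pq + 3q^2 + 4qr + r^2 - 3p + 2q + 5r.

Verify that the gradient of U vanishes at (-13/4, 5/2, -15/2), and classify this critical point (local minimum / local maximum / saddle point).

saddle point

∇U = (-4p - 4q - 3, -4p + 6q + 4r + 2, 4q + 2r + 5); substituting (-13/4, 5/2, -15/2) gives ∇U = (0, 0, 0), so (-13/4, 5/2, -15/2) is indeed a critical point.
The Hessian is constant: H = [[-4, -4, 0], [-4, 6, 4], [0, 4, 2]].
Leading principal minors: Δ₁ = -4, Δ₂ = -40, Δ₃ = -16.
The minors fit neither the all-positive nor the alternating-sign pattern, so H is indefinite: a saddle point.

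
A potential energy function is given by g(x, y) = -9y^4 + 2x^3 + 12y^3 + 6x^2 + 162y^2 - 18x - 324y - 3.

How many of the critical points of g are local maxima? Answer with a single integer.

g separates as a function of x plus a function of y, so ∇g=0 decouples.
∂g/∂x = 6(x - 1)(x + 3) = 0 at x ∈ {-3, 1}; ∂g/∂y = -36(y - 3)(y - 1)(y + 3) = 0 at y ∈ {-3, 1, 3}.
The Hessian is diagonal: diag(g_xx, g_yy). Second derivatives: g_xx(-3)=-24, g_xx(1)=24; g_yy(-3)=-864, g_yy(1)=288, g_yy(3)=-432.
Local maxima occur where both diagonal entries negative: (-3, -3), (-3, 3). Count: 2.

2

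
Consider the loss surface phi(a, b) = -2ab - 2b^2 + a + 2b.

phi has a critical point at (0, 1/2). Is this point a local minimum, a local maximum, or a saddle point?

saddle point

The Hessian of phi is constant: H = [[0, -2], [-2, -4]].
det(H) = 0·(-4) − (-2)² = -4.
Since det(H) < 0, H is indefinite and the critical point is a saddle point.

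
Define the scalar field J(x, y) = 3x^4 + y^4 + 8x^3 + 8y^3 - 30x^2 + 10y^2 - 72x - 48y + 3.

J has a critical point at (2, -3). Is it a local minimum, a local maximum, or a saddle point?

saddle point

The mixed partial ∂²J/∂x∂y is 0, so the Hessian at any point is diag(J_xx, J_yy) = diag(12(3x^2 + 4x - 5), 4(3y^2 + 12y + 5)).
At (2, -3): H = diag(180, -16).
The eigenvalues have opposite signs, so H is indefinite: a saddle point.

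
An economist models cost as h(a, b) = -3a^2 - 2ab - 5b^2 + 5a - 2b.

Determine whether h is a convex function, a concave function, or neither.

concave

h is quadratic, so its Hessian is the constant matrix H = [[-6, -2], [-2, -10]].
det(H) = 56, tr(H) = -16.
det(H) > 0 and tr(H) < 0, so H is negative definite everywhere: concave.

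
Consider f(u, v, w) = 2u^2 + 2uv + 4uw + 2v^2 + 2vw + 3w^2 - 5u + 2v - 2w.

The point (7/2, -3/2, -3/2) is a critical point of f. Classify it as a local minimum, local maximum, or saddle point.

The Hessian is constant: H = [[4, 2, 4], [2, 4, 2], [4, 2, 6]].
Leading principal minors: Δ₁ = 4, Δ₂ = 12, Δ₃ = 24.
All leading minors are positive, so H is positive definite: a local minimum.

local minimum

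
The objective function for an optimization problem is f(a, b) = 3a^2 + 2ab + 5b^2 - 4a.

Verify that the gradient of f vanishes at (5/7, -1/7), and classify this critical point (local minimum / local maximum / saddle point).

local minimum

∇f = (6a + 2b - 4, 2a + 10b); substituting (5/7, -1/7) gives ∇f = (0, 0), so (5/7, -1/7) is indeed a critical point.
The Hessian of f is constant: H = [[6, 2], [2, 10]].
det(H) = 6·10 − 2² = 56.
det(H) > 0 and tr(H) = 16 > 0, so H is positive definite and the point is a local minimum.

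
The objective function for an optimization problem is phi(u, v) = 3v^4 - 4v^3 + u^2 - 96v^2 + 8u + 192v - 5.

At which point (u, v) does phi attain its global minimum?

phi(u,v) separates as P(u) + Q(v) − 5, so its minimum is min P + min Q − 5.
P'(u) = 2u + 8 vanishes at u ∈ {-4}; Q'(v) = 12(v - 4)(v - 1)(v + 4) vanishes at v ∈ {-4, 1, 4}.
Local minima of P (where P''>0): P(-4)=-16. Local minima of Q: Q(-4)=-1280, Q(4)=-256.
So the global minimum of phi is P(-4) + Q(-4) − 5 = -16 − 1280 − 5 = -1301, attained at (-4, -4).

(-4, -4)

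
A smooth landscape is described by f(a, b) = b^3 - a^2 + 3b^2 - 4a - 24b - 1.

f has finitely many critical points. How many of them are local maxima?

f separates as a function of a plus a function of b, so ∇f=0 decouples.
∂f/∂a = -2(a + 2) = 0 at a ∈ {-2}; ∂f/∂b = 3(b - 2)(b + 4) = 0 at b ∈ {-4, 2}.
The Hessian is diagonal: diag(f_aa, f_bb). Second derivatives: f_aa(-2)=-2; f_bb(-4)=-18, f_bb(2)=18.
Local maxima occur where both diagonal entries negative: (-2, -4). Count: 1.

1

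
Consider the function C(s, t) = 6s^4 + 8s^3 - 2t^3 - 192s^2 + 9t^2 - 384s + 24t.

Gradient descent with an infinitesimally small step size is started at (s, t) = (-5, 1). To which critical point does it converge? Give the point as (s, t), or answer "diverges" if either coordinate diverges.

(-4, -1)

C is separable, so gradient descent decouples: s follows -∂C/∂s, t follows -∂C/∂t.
∂C/∂s = 24(s - 4)(s + 1)(s + 4); at s=-5 this is -864, so s increases.
∂C/∂t = -6(t - 4)(t + 1); at t=1 this is 36, so t decreases.
s converges to its nearest critical value -4 (a local min of the s-part); t converges to -1. The iterate converges to (-4, -1).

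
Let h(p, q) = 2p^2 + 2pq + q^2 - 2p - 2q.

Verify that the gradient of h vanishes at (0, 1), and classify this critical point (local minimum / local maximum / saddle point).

local minimum

∇h = (4p + 2q - 2, 2p + 2q - 2); substituting (0, 1) gives ∇h = (0, 0), so (0, 1) is indeed a critical point.
The Hessian of h is constant: H = [[4, 2], [2, 2]].
det(H) = 4·2 − 2² = 4.
det(H) > 0 and tr(H) = 6 > 0, so H is positive definite and the point is a local minimum.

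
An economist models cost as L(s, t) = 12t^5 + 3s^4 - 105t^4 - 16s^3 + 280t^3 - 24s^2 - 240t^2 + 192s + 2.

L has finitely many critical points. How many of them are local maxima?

L separates as a function of s plus a function of t, so ∇L=0 decouples.
∂L/∂s = 12(s - 4)(s - 2)(s + 2) = 0 at s ∈ {-2, 2, 4}; ∂L/∂t = 60t(t - 4)(t - 2)(t - 1) = 0 at t ∈ {0, 1, 2, 4}.
The Hessian is diagonal: diag(L_ss, L_tt). Second derivatives: L_ss(-2)=288, L_ss(2)=-96, L_ss(4)=144; L_tt(0)=-480, L_tt(1)=180, L_tt(2)=-240, L_tt(4)=1440.
Local maxima occur where both diagonal entries negative: (2, 0), (2, 2). Count: 2.

2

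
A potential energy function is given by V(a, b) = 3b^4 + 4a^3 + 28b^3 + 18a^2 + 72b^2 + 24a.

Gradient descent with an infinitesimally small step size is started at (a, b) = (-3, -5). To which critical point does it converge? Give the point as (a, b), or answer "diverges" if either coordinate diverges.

V is separable, so gradient descent decouples: a follows -∂V/∂a, b follows -∂V/∂b.
∂V/∂a = 12(a + 1)(a + 2); at a=-3 this is 24, so a decreases.
∂V/∂b = 12b(b + 3)(b + 4); at b=-5 this is -120, so b increases.
The a-coordinate has no critical point in that direction and runs off to infinity.

diverges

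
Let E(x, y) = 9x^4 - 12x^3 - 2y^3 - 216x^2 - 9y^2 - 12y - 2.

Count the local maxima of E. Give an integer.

1

E separates as a function of x plus a function of y, so ∇E=0 decouples.
∂E/∂x = 36x(x - 4)(x + 3) = 0 at x ∈ {-3, 0, 4}; ∂E/∂y = -6(y + 1)(y + 2) = 0 at y ∈ {-2, -1}.
The Hessian is diagonal: diag(E_xx, E_yy). Second derivatives: E_xx(-3)=756, E_xx(0)=-432, E_xx(4)=1008; E_yy(-2)=6, E_yy(-1)=-6.
Local maxima occur where both diagonal entries negative: (0, -1). Count: 1.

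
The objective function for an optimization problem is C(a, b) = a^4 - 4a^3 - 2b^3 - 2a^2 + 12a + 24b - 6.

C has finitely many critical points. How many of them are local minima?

C separates as a function of a plus a function of b, so ∇C=0 decouples.
∂C/∂a = 4(a - 3)(a - 1)(a + 1) = 0 at a ∈ {-1, 1, 3}; ∂C/∂b = -6(b - 2)(b + 2) = 0 at b ∈ {-2, 2}.
The Hessian is diagonal: diag(C_aa, C_bb). Second derivatives: C_aa(-1)=32, C_aa(1)=-16, C_aa(3)=32; C_bb(-2)=24, C_bb(2)=-24.
Local minima occur where both diagonal entries positive: (-1, -2), (3, -2). Count: 2.

2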